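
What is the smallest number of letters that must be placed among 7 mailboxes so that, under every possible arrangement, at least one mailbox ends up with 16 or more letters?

106

With 105 letters one could put exactly 15 in each of the 7 mailboxes, and no mailbox would reach 16.
By the pigeonhole principle, one more letter must land in a mailbox that already has 15, giving it 16.
So 7 × 15 + 1 = 106 letters are required.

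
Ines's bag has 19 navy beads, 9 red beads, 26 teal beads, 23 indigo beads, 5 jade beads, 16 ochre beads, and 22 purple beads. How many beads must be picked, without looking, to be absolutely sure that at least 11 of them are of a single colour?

An adversary could hand out at most 10 beads per colour (red, jade run out sooner): 10 + 9 + 10 + 10 + 5 + 10 + 10 = 64 beads and still no colour has 11.
One more bead lands in a colour already at 10, so 65 draws are enough and 64 are not.

65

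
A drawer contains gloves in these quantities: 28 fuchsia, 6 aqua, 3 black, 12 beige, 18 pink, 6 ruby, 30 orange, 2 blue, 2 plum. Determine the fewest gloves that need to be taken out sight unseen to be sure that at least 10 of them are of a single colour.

An adversary could hand out at most 9 gloves per colour (5 colours run out sooner): 9 + 6 + 3 + 9 + 9 + 6 + 9 + 2 + 2 = 55 gloves and still no colour has 10.
One more glove lands in a colour already at 9, so 56 draws are enough and 55 are not.

56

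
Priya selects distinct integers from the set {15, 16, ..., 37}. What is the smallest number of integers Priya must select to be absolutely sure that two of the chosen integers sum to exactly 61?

Group the elements by complementary pair {x, 61−x}: {24,37}, {25,36}, {26,35}, …, giving 7 two-element pairs and 9 integers whose partner 61−x falls outside [15,37].
Pigeonhole: treating each of those 16 groups as a pigeonhole, one can pick one integer per group — 16 integers — with no two summing to 61.
The 17th integer lands in an occupied pair, forcing a sum of 61.

17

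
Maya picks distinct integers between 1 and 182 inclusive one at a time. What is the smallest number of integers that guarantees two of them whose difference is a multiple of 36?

37

Integers whose pairwise differences are multiples of 36 are exactly those sharing a remainder mod 36. The 36 residue classes mod 36 are the pigeonholes.
With 36 integers one could put 1 in each residue class and have no class reach 2.
The 37th integer pushes some class to 2, so 36·1 + 1 = 37.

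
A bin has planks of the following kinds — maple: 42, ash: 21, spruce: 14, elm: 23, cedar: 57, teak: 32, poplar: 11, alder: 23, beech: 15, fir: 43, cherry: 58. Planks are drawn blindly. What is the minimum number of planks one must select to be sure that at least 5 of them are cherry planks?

In the worst case for collecting cherry planks, every non-cherry plank comes out first.
There are 42 + 21 + 14 + 23 + 57 + 32 + 11 + 23 + 15 + 43 = 281 non-cherry planks altogether.
After those, each further plank must be cherry, so 281 + 5 = 286 draws guarantee 5 cherry planks.

286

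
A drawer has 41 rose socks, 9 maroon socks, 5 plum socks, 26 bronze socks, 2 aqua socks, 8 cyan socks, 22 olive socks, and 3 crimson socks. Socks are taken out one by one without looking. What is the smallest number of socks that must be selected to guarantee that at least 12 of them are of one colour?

61

By pigeonhole, put each drawn sock into a box by colour. The largest draw with every box below 12 takes min(count, 11) from each colour; colours with fewer than 11 contribute all they have.
Σ min(cᵢ, 11) = 11 + 9 + 5 + 11 + 2 + 8 + 11 + 3 = 60.
Draw number 60 + 1 = 61 must push one box to 12.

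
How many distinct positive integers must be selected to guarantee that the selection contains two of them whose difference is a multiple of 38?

Integers whose pairwise differences are multiples of 38 are exactly those sharing a remainder mod 38. The 38 residue classes mod 38 are the pigeonholes.
With 38 integers one could put 1 in each residue class and have no class reach 2.
The 39th integer pushes some class to 2, so 38·1 + 1 = 39.

39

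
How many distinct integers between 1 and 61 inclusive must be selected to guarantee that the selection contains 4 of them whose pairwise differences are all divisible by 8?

Integers whose pairwise differences are multiples of 8 are exactly those sharing a remainder mod 8. The 8 residue classes mod 8 are the pigeonholes.
With 24 integers one could put 3 in each residue class and have no class reach 4.
The 25th integer pushes some class to 4, so 8·3 + 1 = 25.

25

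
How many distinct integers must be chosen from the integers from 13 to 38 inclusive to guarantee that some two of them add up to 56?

Two chosen integers sum to 56 exactly when both halves of some pair {x, 56−x} with 18 ≤ x ≤ 56−x ≤ 38 are chosen — 10 such pairs.
The remaining 6 elements (those with no distinct partner in range) can never complete a 56-sum, so the worst case takes all of them and one from each pair: 6 + 10 = 16.
Pigeonhole: the 17th integer has to be the second member of some pair, so 16 + 1 = 17.

17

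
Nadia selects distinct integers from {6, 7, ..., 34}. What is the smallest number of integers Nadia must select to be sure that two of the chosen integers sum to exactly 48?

A set avoiding the sum 48 can contain at most one of each pair {x, 48−x}, plus the 9 elements whose complement lies outside the range or equal to its own complement.
The integers 6, …, 24 (19 of them) are such a set: any two sum to at least 6+7 = 13 and at most 23+24 = 47 < 48.
Any 20th integer completes one of the 10 pairs, so 20 choices force a sum of 48.

20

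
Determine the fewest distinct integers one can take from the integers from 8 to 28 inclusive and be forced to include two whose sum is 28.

16

Group the elements by complementary pair {x, 28−x}: {8,20}, {9,19}, {10,18}, …, giving 6 two-element pairs, the single value 14 (it cannot pair with itself since the integers are distinct), and 8 integers whose partner 28−x falls outside [8,28].
Pigeonhole: treating each of those 15 groups as a pigeonhole, one can pick one integer per group — 15 integers — with no two summing to 28.
The 16th integer lands in an occupied pair, forcing a sum of 28.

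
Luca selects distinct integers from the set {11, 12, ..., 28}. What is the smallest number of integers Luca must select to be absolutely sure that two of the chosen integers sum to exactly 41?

11

Two chosen integers sum to 41 exactly when both halves of some pair {x, 41−x} with 13 ≤ x ≤ 41−x ≤ 28 are chosen — 8 such pairs.
The remaining 2 elements (those with no distinct partner in range) can never complete a 41-sum, so the worst case takes all of them and one from each pair: 2 + 8 = 10.
By the pigeonhole principle, the 11th integer has to be the second member of some pair, so 10 + 1 = 11.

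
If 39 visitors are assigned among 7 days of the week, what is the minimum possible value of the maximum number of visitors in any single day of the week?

By the pigeonhole principle, the 7 days of the week are the holes and the 39 visitors are the pigeons.
If every day of the week held at most 5 visitors, the total would be at most 7 × 5 = 35, which is less than 39.
So some day of the week holds at least ⌈39/7⌉ = 6 visitors.

6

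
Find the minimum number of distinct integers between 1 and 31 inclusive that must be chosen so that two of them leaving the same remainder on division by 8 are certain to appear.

The 8 residue classes mod 8 are the pigeonholes.
With 8 integers one could put 1 in each residue class and have no class reach 2.
The 9th integer pushes some class to 2, so 8·1 + 1 = 9.

9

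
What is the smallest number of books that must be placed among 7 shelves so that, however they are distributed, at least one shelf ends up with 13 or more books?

85

With 84 books one could put exactly 12 in each of the 7 shelves, and no shelf would reach 13.
By the pigeonhole principle, one more book must land in a shelf that already has 12, giving it 13.
So 7 × 12 + 1 = 85 books are required.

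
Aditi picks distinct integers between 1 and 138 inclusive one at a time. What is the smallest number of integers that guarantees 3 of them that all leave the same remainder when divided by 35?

The 35 residue classes mod 35 are the pigeonholes.
With 70 integers one could put 2 in each residue class and have no class reach 3.
The 71st integer pushes some class to 3, so 35·2 + 1 = 71.

71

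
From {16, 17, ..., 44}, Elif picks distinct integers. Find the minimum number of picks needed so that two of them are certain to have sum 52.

Group the elements by complementary pair {x, 52−x}: {16,36}, {17,35}, {18,34}, …, giving 10 two-element pairs, the single value 26 (it cannot pair with itself since the integers are distinct), and 8 integers whose partner 52−x falls outside [16,44].
Treating each of those 19 groups as a pigeonhole, one can pick one integer per group — 19 integers — with no two summing to 52.
The 20th integer lands in an occupied pair, forcing a sum of 52.

20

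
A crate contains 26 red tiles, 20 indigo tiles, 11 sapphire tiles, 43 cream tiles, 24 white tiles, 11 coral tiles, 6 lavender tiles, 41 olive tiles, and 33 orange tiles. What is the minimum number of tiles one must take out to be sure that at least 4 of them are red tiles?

In the worst case for collecting red tiles, every non-red tile comes out first.
There are 20 + 11 + 43 + 24 + 11 + 6 + 41 + 33 = 189 non-red tiles altogether.
After those, each further tile must be red, so 189 + 4 = 193 draws guarantee 4 red tiles.

193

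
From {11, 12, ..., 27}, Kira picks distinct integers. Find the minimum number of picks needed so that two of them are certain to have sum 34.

A set avoiding the sum 34 can contain at most one of each pair {x, 34−x}, plus the 5 elements whose complement lies outside the range or equal to its own complement.
The integers 17, …, 27 (11 of them) are such a set: any two sum to at least 17+18 = 35 > 34.
Any 12th integer completes one of the 6 pairs, so 12 choices force a sum of 34.

12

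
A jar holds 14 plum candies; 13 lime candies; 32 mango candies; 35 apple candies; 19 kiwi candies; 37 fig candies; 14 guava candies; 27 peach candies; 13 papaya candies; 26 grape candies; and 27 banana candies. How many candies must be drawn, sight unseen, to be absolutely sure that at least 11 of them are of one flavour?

111

By pigeonhole, the 11 flavours are the holes; the candies drawn are the pigeons.
To avoid 11 of any one flavour, the worst case takes at most 10 of each flavour.
That gives 10 + 10 + 10 + 10 + 10 + 10 + 10 + 10 + 10 + 10 + 10 = 110 candies with no flavour reaching 11.
The next candy forces some flavour to 11, so 110 + 1 = 111.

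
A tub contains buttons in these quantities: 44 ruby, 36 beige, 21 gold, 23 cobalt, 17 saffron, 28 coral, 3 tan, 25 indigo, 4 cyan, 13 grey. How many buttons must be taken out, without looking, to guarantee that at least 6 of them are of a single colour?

48

Put each drawn button into a box by colour. The largest draw with every box below 6 takes min(count, 5) from each colour; colours with fewer than 5 contribute all they have.
Σ min(cᵢ, 5) = 5 + 5 + 5 + 5 + 5 + 5 + 3 + 5 + 4 + 5 = 47.
Draw number 47 + 1 = 48 must push one box to 6.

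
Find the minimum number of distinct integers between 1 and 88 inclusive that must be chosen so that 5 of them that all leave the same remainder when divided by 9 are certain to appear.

37

The 9 residue classes mod 9 are the pigeonholes.
With 36 integers one could put 4 in each residue class and have no class reach 5.
The 37th integer pushes some class to 5, so 9·4 + 1 = 37.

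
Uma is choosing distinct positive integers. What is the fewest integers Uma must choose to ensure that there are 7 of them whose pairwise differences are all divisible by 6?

Integers whose pairwise differences are multiples of 6 are exactly those sharing a remainder mod 6. The 6 residue classes mod 6 are the pigeonholes.
With 36 integers one could put 6 in each residue class and have no class reach 7.
The 37th integer pushes some class to 7, so 6·6 + 1 = 37.

37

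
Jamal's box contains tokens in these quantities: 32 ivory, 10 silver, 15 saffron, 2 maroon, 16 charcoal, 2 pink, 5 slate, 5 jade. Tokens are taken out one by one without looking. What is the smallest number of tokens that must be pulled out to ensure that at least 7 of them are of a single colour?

39

An adversary could hand out at most 6 tokens per colour (4 colours run out sooner): 6 + 6 + 6 + 2 + 6 + 2 + 5 + 5 = 38 tokens and still no colour has 7.
By the pigeonhole principle, one more token lands in a colour already at 6, so 39 draws are enough and 38 are not.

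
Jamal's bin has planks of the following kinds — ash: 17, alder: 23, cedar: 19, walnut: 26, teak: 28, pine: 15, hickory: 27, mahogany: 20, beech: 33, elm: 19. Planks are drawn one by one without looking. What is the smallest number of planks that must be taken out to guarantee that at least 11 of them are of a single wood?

Put each drawn plank into a box by wood. The largest draw with every box below 11 takes min(count, 10) from each wood.
Σ min(cᵢ, 10) = 10 + 10 + 10 + 10 + 10 + 10 + 10 + 10 + 10 + 10 = 100.
Draw number 100 + 1 = 101 must push one box to 11.

101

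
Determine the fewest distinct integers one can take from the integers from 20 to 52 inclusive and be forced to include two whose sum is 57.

25

Two chosen integers sum to 57 exactly when both halves of some pair {x, 57−x} with 20 ≤ x ≤ 57−x ≤ 37 are chosen — 9 such pairs.
The remaining 15 elements (those with no distinct partner in range) can never complete a 57-sum, so the worst case takes all of them and one from each pair: 15 + 9 = 24.
The 25th integer has to be the second member of some pair, so 24 + 1 = 25.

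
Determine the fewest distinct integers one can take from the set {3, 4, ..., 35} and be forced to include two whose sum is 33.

20

A set avoiding the sum 33 can contain at most one of each pair {x, 33−x}, plus the 5 elements whose complement lies outside the range.
The integers 17, …, 35 (19 of them) are such a set: any two sum to at least 17+18 = 35 > 33.
By pigeonhole, any 20th integer completes one of the 14 pairs, so 20 choices force a sum of 33.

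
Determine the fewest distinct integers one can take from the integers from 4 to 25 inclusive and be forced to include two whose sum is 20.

Group the elements by complementary pair {x, 20−x}: {4,16}, {5,15}, {6,14}, …, giving 6 two-element pairs, the single value 10 (it cannot pair with itself since the integers are distinct), and 9 integers whose partner 20−x falls outside [4,25].
Treating each of those 16 groups as a pigeonhole, one can pick one integer per group — 16 integers — with no two summing to 20.
The 17th integer lands in an occupied pair, forcing a sum of 20.

17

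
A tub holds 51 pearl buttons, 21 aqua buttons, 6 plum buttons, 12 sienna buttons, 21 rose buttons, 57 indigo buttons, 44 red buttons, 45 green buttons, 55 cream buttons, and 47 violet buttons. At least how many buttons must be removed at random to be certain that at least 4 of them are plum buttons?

357

In the worst case for collecting plum buttons, every non-plum button comes out first.
There are 51 + 21 + 12 + 21 + 57 + 44 + 45 + 55 + 47 = 353 non-plum buttons altogether.
After those, each further button must be plum, so 353 + 4 = 357 draws guarantee 4 plum buttons.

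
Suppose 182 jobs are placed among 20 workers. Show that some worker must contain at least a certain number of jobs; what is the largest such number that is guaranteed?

By pigeonhole, the 20 workers are the holes and the 182 jobs are the pigeons.
If every worker held at most 9 jobs, the total would be at most 20 × 9 = 180, which is less than 182.
So some worker holds at least ⌈182/20⌉ = 10 jobs.

10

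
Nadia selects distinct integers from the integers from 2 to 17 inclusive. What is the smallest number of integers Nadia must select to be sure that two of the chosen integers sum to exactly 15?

Two chosen integers sum to 15 exactly when both halves of some pair {x, 15−x} with 2 ≤ x ≤ 15−x ≤ 13 are chosen — 6 such pairs.
The remaining 4 elements (those with no distinct partner in range) can never complete a 15-sum, so the worst case takes all of them and one from each pair: 4 + 6 = 10.
The 11th integer has to be the second member of some pair, so 10 + 1 = 11.

11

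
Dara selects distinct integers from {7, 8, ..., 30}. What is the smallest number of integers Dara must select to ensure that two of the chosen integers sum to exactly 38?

14

A set avoiding the sum 38 can contain at most one of each pair {x, 38−x}, plus the 2 elements whose complement lies outside the range or equal to its own complement.
The integers 7, …, 19 (13 of them) are such a set: any two sum to at least 7+8 = 15 and at most 18+19 = 37 < 38.
Any 14th integer completes one of the 11 pairs, so 14 choices force a sum of 38.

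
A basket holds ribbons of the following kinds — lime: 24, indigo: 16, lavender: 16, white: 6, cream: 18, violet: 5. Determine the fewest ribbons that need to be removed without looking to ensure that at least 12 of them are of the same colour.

56

An adversary could hand out at most 11 ribbons per colour (white, violet run out sooner): 11 + 11 + 11 + 6 + 11 + 5 = 55 ribbons and still no colour has 12.
One more ribbon lands in a colour already at 11, so 56 draws are enough and 55 are not.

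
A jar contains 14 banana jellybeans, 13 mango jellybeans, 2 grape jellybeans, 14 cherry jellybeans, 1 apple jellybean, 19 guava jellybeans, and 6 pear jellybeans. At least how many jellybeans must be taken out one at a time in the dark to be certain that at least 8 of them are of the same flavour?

Put each drawn jellybean into a box by flavour. The largest draw with every box below 8 takes min(count, 7) from each flavour; flavours with fewer than 7 contribute all they have.
Σ min(cᵢ, 7) = 7 + 7 + 2 + 7 + 1 + 7 + 6 = 37.
Draw number 37 + 1 = 38 must push one box to 8.

38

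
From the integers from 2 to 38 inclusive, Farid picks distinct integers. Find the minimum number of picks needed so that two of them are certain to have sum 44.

22

A set avoiding the sum 44 can contain at most one of each pair {x, 44−x}, plus the 5 elements whose complement lies outside the range or equal to its own complement.
The integers 2, …, 22 (21 of them) are such a set: any two sum to at least 2+3 = 5 and at most 21+22 = 43 < 44.
Pigeonhole: any 22nd integer completes one of the 16 pairs, so 22 choices force a sum of 44.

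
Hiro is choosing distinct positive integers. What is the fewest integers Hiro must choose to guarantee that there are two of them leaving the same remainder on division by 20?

21

The 20 residue classes mod 20 are the pigeonholes.
With 20 integers one could put 1 in each residue class and have no class reach 2.
The 21st integer pushes some class to 2, so 20·1 + 1 = 21.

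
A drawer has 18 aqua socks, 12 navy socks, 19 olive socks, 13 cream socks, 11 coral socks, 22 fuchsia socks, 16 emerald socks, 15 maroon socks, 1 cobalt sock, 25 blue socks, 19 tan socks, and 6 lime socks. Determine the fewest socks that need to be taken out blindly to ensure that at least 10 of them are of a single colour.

By the pigeonhole principle, put each drawn sock into a box by colour. The largest draw with every box below 10 takes min(count, 9) from each colour; colours with fewer than 9 contribute all they have.
Σ min(cᵢ, 9) = 9 + 9 + 9 + 9 + 9 + 9 + 9 + 9 + 1 + 9 + 9 + 6 = 97.
Draw number 97 + 1 = 98 must push one box to 10.

98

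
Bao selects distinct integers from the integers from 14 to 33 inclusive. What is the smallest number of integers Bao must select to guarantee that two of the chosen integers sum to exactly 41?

A set avoiding the sum 41 can contain at most one of each pair {x, 41−x}, plus the 6 elements whose complement lies outside the range.
The integers 21, …, 33 (13 of them) are such a set: any two sum to at least 21+22 = 43 > 41.
By the pigeonhole principle, any 14th integer completes one of the 7 pairs, so 14 choices force a sum of 41.

14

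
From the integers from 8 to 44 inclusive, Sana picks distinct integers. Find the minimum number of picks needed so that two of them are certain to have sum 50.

21

Two chosen integers sum to 50 exactly when both halves of some pair {x, 50−x} with 8 ≤ x ≤ 50−x ≤ 42 are chosen — 17 such pairs.
The remaining 3 elements (those with no distinct partner in range) can never complete a 50-sum, so the worst case takes all of them and one from each pair: 3 + 17 = 20.
The 21st integer has to be the second member of some pair, so 20 + 1 = 21.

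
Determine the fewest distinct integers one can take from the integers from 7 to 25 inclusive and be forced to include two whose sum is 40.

15

Group the elements by complementary pair {x, 40−x}: {15,25}, {16,24}, {17,23}, …, giving 5 two-element pairs; the single value 20 (it cannot pair with itself since the integers are distinct); and 8 integers whose partner 40−x falls outside [7,25].
Pigeonhole: treating each of those 14 groups as a pigeonhole, one can pick one integer per group — 14 integers — with no two summing to 40.
The 15th integer lands in an occupied pair, forcing a sum of 40.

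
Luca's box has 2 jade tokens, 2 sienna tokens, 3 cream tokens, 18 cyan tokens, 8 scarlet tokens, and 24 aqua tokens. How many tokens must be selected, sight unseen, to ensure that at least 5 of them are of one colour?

20

Put each drawn token into a box by colour. The largest draw with every box below 5 takes min(count, 4) from each colour; colours with fewer than 4 contribute all they have.
Σ min(cᵢ, 4) = 2 + 2 + 3 + 4 + 4 + 4 = 19.
Draw number 19 + 1 = 20 must push one box to 5.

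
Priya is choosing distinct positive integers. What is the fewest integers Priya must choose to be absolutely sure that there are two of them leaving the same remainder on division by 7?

Pigeonhole: the 7 residue classes mod 7 are the pigeonholes.
With 7 integers one could put 1 in each residue class and have no class reach 2.
The 8th integer pushes some class to 2, so 7·1 + 1 = 8.

8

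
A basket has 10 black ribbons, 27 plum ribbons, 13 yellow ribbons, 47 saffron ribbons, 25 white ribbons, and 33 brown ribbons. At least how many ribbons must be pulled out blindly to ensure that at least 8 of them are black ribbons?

In the worst case for collecting black ribbons, every non-black ribbon comes out first.
There are 27 + 13 + 47 + 25 + 33 = 145 non-black ribbons altogether.
After those, each further ribbon must be black, so 145 + 8 = 153 draws guarantee 8 black ribbons.

153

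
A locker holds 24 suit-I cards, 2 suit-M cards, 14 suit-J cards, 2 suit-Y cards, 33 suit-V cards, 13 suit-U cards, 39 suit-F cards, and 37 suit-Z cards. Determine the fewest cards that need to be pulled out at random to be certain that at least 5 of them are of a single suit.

Put each drawn card into a box by suit. The largest draw with every box below 5 takes min(count, 4) from each suit; suits with fewer than 4 contribute all they have.
Σ min(cᵢ, 4) = 4 + 2 + 4 + 2 + 4 + 4 + 4 + 4 = 28.
Draw number 28 + 1 = 29 must push one box to 5.

29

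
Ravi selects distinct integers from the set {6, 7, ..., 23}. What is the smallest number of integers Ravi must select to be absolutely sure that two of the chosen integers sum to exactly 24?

A set avoiding the sum 24 can contain at most one of each pair {x, 24−x}, plus the 6 elements whose complement lies outside the range or equal to its own complement.
The integers 12, …, 23 (12 of them) are such a set: any two sum to at least 12+13 = 25 > 24.
Any 13th integer completes one of the 6 pairs, so 13 choices force a sum of 24.

13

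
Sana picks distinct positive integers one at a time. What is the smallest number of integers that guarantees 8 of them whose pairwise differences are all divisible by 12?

Integers whose pairwise differences are multiples of 12 are exactly those sharing a remainder mod 12. Pigeonhole: the 12 residue classes mod 12 are the pigeonholes.
With 84 integers one could put 7 in each residue class and have no class reach 8.
The 85th integer pushes some class to 8, so 12·7 + 1 = 85.

85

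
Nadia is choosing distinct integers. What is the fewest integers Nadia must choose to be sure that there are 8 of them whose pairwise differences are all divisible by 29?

204

Integers whose pairwise differences are multiples of 29 are exactly those sharing a remainder mod 29. Pigeonhole: the 29 residue classes mod 29 are the pigeonholes.
With 203 integers one could put 7 in each residue class and have no class reach 8.
The 204th integer pushes some class to 8, so 29·7 + 1 = 204.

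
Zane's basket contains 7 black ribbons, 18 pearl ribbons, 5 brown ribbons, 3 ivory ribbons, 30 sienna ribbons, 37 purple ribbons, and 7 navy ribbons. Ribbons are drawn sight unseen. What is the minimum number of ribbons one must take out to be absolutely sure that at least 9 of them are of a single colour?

An adversary could hand out at most 8 ribbons per colour (4 colours run out sooner): 7 + 8 + 5 + 3 + 8 + 8 + 7 = 46 ribbons and still no colour has 9.
One more ribbon lands in a colour already at 8, so 47 draws are enough and 46 are not.

47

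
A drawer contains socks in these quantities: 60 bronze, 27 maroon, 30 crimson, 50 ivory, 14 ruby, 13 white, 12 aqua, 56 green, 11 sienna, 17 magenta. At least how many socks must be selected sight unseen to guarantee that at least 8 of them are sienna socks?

287

In the worst case for collecting sienna socks, every non-sienna sock comes out first.
There are 60 + 27 + 30 + 50 + 14 + 13 + 12 + 56 + 17 = 279 non-sienna socks altogether.
After those, each further sock must be sienna, so 279 + 8 = 287 draws guarantee 8 sienna socks.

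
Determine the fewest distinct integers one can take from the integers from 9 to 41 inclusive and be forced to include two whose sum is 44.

Group the elements by complementary pair {x, 44−x}: {9,35}, {10,34}, {11,33}, …, giving 13 two-element pairs, the single value 22 (it cannot pair with itself since the integers are distinct), and 6 integers whose partner 44−x falls outside [9,41].
By the pigeonhole principle, treating each of those 20 groups as a pigeonhole, one can pick one integer per group — 20 integers — with no two summing to 44.
The 21st integer lands in an occupied pair, forcing a sum of 44.

21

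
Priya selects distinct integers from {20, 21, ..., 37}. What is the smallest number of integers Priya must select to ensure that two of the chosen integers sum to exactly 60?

12

Group the elements by complementary pair {x, 60−x}: {23,37}, {24,36}, {25,35}, …, giving 7 two-element pairs, the single value 30 (it cannot pair with itself since the integers are distinct), and 3 integers whose partner 60−x falls outside [20,37].
Pigeonhole: treating each of those 11 groups as a pigeonhole, one can pick one integer per group — 11 integers — with no two summing to 60.
The 12th integer lands in an occupied pair, forcing a sum of 60.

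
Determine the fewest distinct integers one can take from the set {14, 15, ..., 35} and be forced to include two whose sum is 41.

16

Two chosen integers sum to 41 exactly when both halves of some pair {x, 41−x} with 14 ≤ x ≤ 41−x ≤ 27 are chosen — 7 such pairs.
The remaining 8 elements (those with no distinct partner in range) can never complete a 41-sum, so the worst case takes all of them and one from each pair: 8 + 7 = 15.
By pigeonhole, the 16th integer has to be the second member of some pair, so 15 + 1 = 16.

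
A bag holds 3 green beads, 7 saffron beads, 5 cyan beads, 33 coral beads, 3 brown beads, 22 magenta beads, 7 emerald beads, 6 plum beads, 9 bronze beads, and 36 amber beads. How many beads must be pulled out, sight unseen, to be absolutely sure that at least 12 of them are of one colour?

74

Pigeonhole: put each drawn bead into a box by colour. The largest draw with every box below 12 takes min(count, 11) from each colour; colours with fewer than 11 contribute all they have.
Σ min(cᵢ, 11) = 3 + 7 + 5 + 11 + 3 + 11 + 7 + 6 + 9 + 11 = 73.
Draw number 73 + 1 = 74 must push one box to 12.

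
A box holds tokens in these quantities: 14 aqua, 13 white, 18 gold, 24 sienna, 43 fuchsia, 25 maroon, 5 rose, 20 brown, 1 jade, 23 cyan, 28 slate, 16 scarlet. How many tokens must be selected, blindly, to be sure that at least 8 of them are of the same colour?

An adversary could hand out at most 7 tokens per colour (rose, jade run out sooner): 7 + 7 + 7 + 7 + 7 + 7 + 5 + 7 + 1 + 7 + 7 + 7 = 76 tokens and still no colour has 8.
One more token lands in a colour already at 7, so 77 draws are enough and 76 are not.

77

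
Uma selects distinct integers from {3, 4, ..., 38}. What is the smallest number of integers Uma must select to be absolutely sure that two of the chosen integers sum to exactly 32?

24

Two chosen integers sum to 32 exactly when both halves of some pair {x, 32−x} with 3 ≤ x ≤ 32−x ≤ 29 are chosen — 13 such pairs.
The remaining 10 elements (those with no distinct partner in range) can never complete a 32-sum, so the worst case takes all of them and one from each pair: 10 + 13 = 23.
Pigeonhole: the 24th integer has to be the second member of some pair, so 23 + 1 = 24.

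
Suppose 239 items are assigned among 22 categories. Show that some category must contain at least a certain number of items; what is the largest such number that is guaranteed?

11

The 22 categories are the holes and the 239 items are the pigeons.
If every category held at most 10 items, the total would be at most 22 × 10 = 220, which is less than 239.
So some category holds at least ⌈239/22⌉ = 11 items.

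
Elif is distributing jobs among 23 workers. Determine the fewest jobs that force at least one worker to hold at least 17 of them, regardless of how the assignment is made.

369

With 368 jobs one could put exactly 16 in each of the 23 workers, and no worker would reach 17.
By pigeonhole, one more job must land in a worker that already has 16, giving it 17.
So 23 × 16 + 1 = 369 jobs are required.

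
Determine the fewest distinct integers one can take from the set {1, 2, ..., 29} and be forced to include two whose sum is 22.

A set avoiding the sum 22 can contain at most one of each pair {x, 22−x}, plus the 9 elements whose complement lies outside the range or equal to its own complement.
The integers 11, …, 29 (19 of them) are such a set: any two sum to at least 11+12 = 23 > 22.
Any 20th integer completes one of the 10 pairs, so 20 choices force a sum of 22.

20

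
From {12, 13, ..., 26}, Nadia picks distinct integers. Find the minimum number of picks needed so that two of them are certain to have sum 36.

Two chosen integers sum to 36 exactly when both halves of some pair {x, 36−x} with 12 ≤ x ≤ 36−x ≤ 24 are chosen — 6 such pairs.
The remaining 3 elements (those with no distinct partner in range) can never complete a 36-sum, so the worst case takes all of them and one from each pair: 3 + 6 = 9.
Pigeonhole: the 10th integer has to be the second member of some pair, so 9 + 1 = 10.

10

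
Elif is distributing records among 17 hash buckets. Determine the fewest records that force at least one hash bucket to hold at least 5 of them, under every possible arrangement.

With 68 records one could put exactly 4 in each of the 17 hash buckets, and no hash bucket would reach 5.
Pigeonhole: one more record must land in a hash bucket that already has 4, giving it 5.
So 17 × 4 + 1 = 69 records are required.

69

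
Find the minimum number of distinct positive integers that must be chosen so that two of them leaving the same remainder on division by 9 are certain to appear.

10

The 9 residue classes mod 9 are the pigeonholes.
With 9 integers one could put 1 in each residue class and have no class reach 2.
The 10th integer pushes some class to 2, so 9·1 + 1 = 10.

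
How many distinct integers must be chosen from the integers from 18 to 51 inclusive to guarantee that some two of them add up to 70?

19

Group the elements by complementary pair {x, 70−x}: {19,51}, {20,50}, {21,49}, …, giving 16 two-element pairs; the single value 35 (it cannot pair with itself since the integers are distinct); and 1 integer whose partner 70−x falls outside [18,51].
Treating each of those 18 groups as a pigeonhole, one can pick one integer per group — 18 integers — with no two summing to 70.
The 19th integer lands in an occupied pair, forcing a sum of 70.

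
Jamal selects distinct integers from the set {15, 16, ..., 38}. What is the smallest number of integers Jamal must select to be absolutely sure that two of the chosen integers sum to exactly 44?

18

Group the elements by complementary pair {x, 44−x}: {15,29}, {16,28}, {17,27}, …, giving 7 two-element pairs, the single value 22 (it cannot pair with itself since the integers are distinct), and 9 integers whose partner 44−x falls outside [15,38].
Treating each of those 17 groups as a pigeonhole, one can pick one integer per group — 17 integers — with no two summing to 44.
The 18th integer lands in an occupied pair, forcing a sum of 44.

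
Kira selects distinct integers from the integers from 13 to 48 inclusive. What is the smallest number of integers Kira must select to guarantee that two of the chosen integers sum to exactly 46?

A set avoiding the sum 46 can contain at most one of each pair {x, 46−x}, plus the 16 elements whose complement lies outside the range or equal to its own complement.
The integers 23, …, 48 (26 of them) are such a set: any two sum to at least 23+24 = 47 > 46.
Pigeonhole: any 27th integer completes one of the 10 pairs, so 27 choices force a sum of 46.

27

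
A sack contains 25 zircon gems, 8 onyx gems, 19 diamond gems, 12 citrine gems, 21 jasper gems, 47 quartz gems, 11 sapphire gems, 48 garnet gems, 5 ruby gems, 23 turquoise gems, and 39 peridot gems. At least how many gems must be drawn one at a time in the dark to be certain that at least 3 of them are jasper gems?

240

In the worst case for collecting jasper gems, every non-jasper gem comes out first.
There are 25 + 8 + 19 + 12 + 47 + 11 + 48 + 5 + 23 + 39 = 237 non-jasper gems altogether.
After those, each further gem must be jasper, so 237 + 3 = 240 draws guarantee 3 jasper gems.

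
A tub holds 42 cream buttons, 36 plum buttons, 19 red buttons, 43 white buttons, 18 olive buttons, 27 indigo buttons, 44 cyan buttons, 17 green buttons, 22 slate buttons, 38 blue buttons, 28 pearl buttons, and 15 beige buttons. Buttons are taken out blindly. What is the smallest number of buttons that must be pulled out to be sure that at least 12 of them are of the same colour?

An adversary could hand out at most 11 buttons per colour: 11 + 11 + 11 + 11 + 11 + 11 + 11 + 11 + 11 + 11 + 11 + 11 = 132 buttons and still no colour has 12.
One more button lands in a colour already at 11, so 133 draws are enough and 132 are not.

133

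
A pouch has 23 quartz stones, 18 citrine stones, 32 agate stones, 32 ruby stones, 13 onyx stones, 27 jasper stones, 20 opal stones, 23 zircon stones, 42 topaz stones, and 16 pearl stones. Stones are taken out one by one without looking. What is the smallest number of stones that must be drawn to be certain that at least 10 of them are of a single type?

Pigeonhole: put each drawn stone into a box by type. The largest draw with every box below 10 takes min(count, 9) from each type.
Σ min(cᵢ, 9) = 9 + 9 + 9 + 9 + 9 + 9 + 9 + 9 + 9 + 9 = 90.
Draw number 90 + 1 = 91 must push one box to 10.

91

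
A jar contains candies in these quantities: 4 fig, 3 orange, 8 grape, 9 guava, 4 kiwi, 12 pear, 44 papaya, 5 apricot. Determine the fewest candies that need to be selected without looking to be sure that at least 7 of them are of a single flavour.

Put each drawn candy into a box by flavour. The largest draw with every box below 7 takes min(count, 6) from each flavour; flavours with fewer than 6 contribute all they have.
Σ min(cᵢ, 6) = 4 + 3 + 6 + 6 + 4 + 6 + 6 + 5 = 40.
Draw number 40 + 1 = 41 must push one box to 7.

41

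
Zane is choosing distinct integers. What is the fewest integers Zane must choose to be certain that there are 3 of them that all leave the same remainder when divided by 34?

69

By the pigeonhole principle, the 34 residue classes mod 34 are the pigeonholes.
With 68 integers one could put 2 in each residue class and have no class reach 3.
The 69th integer pushes some class to 3, so 34·2 + 1 = 69.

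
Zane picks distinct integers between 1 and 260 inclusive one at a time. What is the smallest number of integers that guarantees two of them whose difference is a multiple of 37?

Integers whose pairwise differences are multiples of 37 are exactly those sharing a remainder mod 37. By the pigeonhole principle, the 37 residue classes mod 37 are the pigeonholes.
With 37 integers one could put 1 in each residue class and have no class reach 2.
The 38th integer pushes some class to 2, so 37·1 + 1 = 38.

38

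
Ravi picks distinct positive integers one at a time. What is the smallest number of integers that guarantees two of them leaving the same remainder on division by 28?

29

Pigeonhole: the 28 residue classes mod 28 are the pigeonholes.
With 28 integers one could put 1 in each residue class and have no class reach 2.
The 29th integer pushes some class to 2, so 28·1 + 1 = 29.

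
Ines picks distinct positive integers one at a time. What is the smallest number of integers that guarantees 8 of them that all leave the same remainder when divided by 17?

By pigeonhole, the 17 residue classes mod 17 are the pigeonholes.
With 119 integers one could put 7 in each residue class and have no class reach 8.
The 120th integer pushes some class to 8, so 17·7 + 1 = 120.

120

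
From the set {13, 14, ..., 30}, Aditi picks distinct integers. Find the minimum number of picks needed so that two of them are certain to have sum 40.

Two chosen integers sum to 40 exactly when both halves of some pair {x, 40−x} with 13 ≤ x ≤ 40−x ≤ 27 are chosen — 7 such pairs.
The remaining 4 elements (those with no distinct partner in range) can never complete a 40-sum, so the worst case takes all of them and one from each pair: 4 + 7 = 11.
The 12th integer has to be the second member of some pair, so 11 + 1 = 12.

12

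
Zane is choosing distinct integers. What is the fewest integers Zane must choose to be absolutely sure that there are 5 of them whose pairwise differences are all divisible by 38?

153

Integers whose pairwise differences are multiples of 38 are exactly those sharing a remainder mod 38. Pigeonhole: the 38 residue classes mod 38 are the pigeonholes.
With 152 integers one could put 4 in each residue class and have no class reach 5.
The 153rd integer pushes some class to 5, so 38·4 + 1 = 153.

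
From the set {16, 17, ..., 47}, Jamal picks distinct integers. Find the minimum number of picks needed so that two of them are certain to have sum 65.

18

A set avoiding the sum 65 can contain at most one of each pair {x, 65−x}, plus the 2 elements whose complement lies outside the range.
The integers 16, …, 32 (17 of them) are such a set: any two sum to at least 16+17 = 33 and at most 31+32 = 63 < 65.
By the pigeonhole principle, any 18th integer completes one of the 15 pairs, so 18 choices force a sum of 65.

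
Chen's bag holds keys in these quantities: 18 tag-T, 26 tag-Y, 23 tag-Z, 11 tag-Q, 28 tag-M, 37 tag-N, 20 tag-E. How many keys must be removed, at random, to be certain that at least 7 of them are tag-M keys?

142

In the worst case for collecting tag-M keys, every non-tag-M key comes out first.
There are 18 + 26 + 23 + 11 + 37 + 20 = 135 non-tag-M keys altogether.
After those, each further key must be tag-M, so 135 + 7 = 142 draws guarantee 7 tag-M keys.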